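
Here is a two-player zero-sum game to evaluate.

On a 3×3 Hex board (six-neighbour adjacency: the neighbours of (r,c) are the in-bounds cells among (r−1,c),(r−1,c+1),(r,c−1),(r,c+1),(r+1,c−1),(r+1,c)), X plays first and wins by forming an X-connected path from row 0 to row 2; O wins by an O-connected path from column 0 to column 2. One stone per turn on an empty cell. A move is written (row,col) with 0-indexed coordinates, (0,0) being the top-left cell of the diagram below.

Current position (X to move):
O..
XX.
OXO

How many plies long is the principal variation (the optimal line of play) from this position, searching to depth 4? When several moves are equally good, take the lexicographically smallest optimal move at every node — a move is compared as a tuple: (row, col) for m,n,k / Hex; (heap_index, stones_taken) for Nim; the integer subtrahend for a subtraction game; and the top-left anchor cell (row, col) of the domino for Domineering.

PV length from [O../XX./OXO]: 1 ply

[O../XX./OXO] X move#1: (0,1):+1/OX./XX./OXO*, (0,2):+1/O.X/XX./OXO, (1,2):+1/O../XXX/OXO
[OX./XX./OXO] end (terminal -1, O#2); searched O../XX./OXO to 4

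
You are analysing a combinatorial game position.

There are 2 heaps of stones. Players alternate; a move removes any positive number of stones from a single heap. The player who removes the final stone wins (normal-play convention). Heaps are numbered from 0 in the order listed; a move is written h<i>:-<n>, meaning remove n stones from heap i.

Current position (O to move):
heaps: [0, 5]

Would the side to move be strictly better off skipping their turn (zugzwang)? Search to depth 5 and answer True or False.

p1 O@[(0,5)]: h1:-1[(0,4)]-1 h1:-2[(0,3)]-1 h1:-3[(0,2)]-1 h1:-4[(0,1)]-1 h1:-5[(0,0)]+1*
p2 X@[(0,0)] terminal -1; root [(0,5)] d5
pass branch (X moves first from the same position):
  | p1 X@[(0,5)]: h1:-1[(0,4)]-1 h1:-2[(0,3)]-1 h1:-3[(0,2)]-1 h1:-4[(0,1)]-1 h1:-5[(0,0)]+1*
  | p2 O@[(0,0)] terminal -1; root [(0,5)] d5
O moving scores +1; O passing scores -1

zugzwang((0,5), O) = False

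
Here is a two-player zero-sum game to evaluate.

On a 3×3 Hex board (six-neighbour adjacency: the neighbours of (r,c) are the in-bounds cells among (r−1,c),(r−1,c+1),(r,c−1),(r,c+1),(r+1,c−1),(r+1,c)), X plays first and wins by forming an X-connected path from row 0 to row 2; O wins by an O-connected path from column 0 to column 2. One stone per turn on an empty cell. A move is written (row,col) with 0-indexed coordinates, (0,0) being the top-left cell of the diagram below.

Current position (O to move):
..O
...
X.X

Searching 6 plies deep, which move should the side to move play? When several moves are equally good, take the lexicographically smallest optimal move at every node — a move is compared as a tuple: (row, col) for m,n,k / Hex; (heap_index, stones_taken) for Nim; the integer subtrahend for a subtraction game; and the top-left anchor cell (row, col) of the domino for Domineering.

O's best at [..O/.../X.X]: (0,1)

ply 1, O at ..O/.../X.X | (0,0)=-1→O.O/.../X.X; (0,1)=+1→.OO/.../X.X*; (1,0)=+1→..O/O../X.X; (1,1)=-1→..O/.O./X.X; (1,2)=-1→..O/..O/X.X; (2,1)=-1→..O/.../XOX
ply 2, X at .OO/.../X.X | (0,0)=-1→XOO/.../X.X*; (1,0)=-1→.OO/X../X.X; (1,1)=-1→.OO/.X./X.X; (1,2)=-1→.OO/..X/X.X; (2,1)=-1→.OO/.../XXX
ply 3, O at XOO/.../X.X | (1,0)=+1→XOO/O../X.X*; (1,1)=-1→XOO/.O./X.X; (1,2)=-1→XOO/..O/X.X; (2,1)=-1→XOO/.../XOX
ply 4: XOO/O../X.X is terminal -1 (X); from ..O/.../X.X depth 6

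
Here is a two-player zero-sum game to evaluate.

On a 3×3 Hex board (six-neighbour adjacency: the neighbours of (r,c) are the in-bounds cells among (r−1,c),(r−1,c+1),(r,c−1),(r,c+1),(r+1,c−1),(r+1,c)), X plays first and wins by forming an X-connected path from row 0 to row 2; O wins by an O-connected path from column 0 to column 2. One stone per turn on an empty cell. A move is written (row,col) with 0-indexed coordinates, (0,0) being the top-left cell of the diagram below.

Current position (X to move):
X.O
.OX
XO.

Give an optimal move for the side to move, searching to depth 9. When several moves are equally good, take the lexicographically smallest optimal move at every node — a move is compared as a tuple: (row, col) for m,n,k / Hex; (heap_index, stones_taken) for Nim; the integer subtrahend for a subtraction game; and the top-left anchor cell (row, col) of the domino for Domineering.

p1 X@[X.O/.OX/XO.]: (0,1)[XXO/.OX/XO.]-1 (1,0)[X.O/XOX/XO.]+1* (2,2)[X.O/.OX/XOX]-1
p2 O@[X.O/XOX/XO.] terminal -1; root [X.O/.OX/XO.] d9

X's best at [X.O/.OX/XO.]: (1,0)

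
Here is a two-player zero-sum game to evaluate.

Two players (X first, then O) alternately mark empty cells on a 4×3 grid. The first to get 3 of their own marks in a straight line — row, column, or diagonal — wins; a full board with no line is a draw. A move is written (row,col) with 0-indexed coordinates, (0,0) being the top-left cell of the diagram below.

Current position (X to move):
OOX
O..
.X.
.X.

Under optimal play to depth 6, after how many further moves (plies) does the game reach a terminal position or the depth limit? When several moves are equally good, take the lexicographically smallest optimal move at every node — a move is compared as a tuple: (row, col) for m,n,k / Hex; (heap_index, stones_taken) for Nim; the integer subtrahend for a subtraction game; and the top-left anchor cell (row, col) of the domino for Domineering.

PV length from [OOX/O../.X./.X.]: 1 ply

ply 1, X at OOX/O../.X./.X. | (1,1)=+1→OOX/OX./.X./.X.*; (1,2)=-1→OOX/O.X/.X./.X.; (2,0)=+1→OOX/O../XX./.X.; (2,2)=-1→OOX/O../.XX/.X.; (3,0)=-1→OOX/O../.X./XX.; (3,2)=-1→OOX/O../.X./.XX
ply 2: OOX/OX./.X./.X. is terminal -1 (O); from OOX/O../.X./.X. depth 6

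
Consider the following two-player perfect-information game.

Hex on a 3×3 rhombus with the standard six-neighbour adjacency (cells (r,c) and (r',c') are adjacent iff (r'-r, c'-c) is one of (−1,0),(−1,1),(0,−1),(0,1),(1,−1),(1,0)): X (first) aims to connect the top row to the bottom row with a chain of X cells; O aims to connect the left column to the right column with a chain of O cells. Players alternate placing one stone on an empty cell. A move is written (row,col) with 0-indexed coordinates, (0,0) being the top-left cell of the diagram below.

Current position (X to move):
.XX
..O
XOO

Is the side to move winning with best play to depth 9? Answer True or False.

X winning at [.XX/..O/XOO]: True

[.XX/..O/XOO] X move#1: (0,0):+1/XXX/..O/XOO*, (1,0):+1/.XX/X.O/XOO, (1,1):+1/.XX/.XO/XOO
[XXX/..O/XOO] O move#2: (1,0):-1/XXX/O.O/XOO*, (1,1):-1/XXX/.OO/XOO
[XXX/O.O/XOO] X move#3: (1,1):+1/XXX/OXO/XOO*
[XXX/OXO/XOO] end (terminal -1, O#4); searched .XX/..O/XOO to 9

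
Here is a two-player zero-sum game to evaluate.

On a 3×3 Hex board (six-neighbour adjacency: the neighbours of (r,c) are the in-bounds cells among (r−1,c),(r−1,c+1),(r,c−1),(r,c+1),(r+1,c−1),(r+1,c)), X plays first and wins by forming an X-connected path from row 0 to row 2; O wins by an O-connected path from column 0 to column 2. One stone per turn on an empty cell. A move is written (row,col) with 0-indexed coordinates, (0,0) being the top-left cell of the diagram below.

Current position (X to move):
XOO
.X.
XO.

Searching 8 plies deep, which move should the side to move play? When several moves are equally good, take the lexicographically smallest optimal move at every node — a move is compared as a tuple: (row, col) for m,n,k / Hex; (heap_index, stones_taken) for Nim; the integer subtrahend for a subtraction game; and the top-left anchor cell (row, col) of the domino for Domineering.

ply 1, X at XOO/.X./XO. | (1,0)=+1→XOO/XX./XO.*; (1,2)=-1→XOO/.XX/XO.; (2,2)=-1→XOO/.X./XOX
ply 2: XOO/XX./XO. is terminal -1 (O); from XOO/.X./XO. depth 8

X's best at [XOO/.X./XO.]: (1,0)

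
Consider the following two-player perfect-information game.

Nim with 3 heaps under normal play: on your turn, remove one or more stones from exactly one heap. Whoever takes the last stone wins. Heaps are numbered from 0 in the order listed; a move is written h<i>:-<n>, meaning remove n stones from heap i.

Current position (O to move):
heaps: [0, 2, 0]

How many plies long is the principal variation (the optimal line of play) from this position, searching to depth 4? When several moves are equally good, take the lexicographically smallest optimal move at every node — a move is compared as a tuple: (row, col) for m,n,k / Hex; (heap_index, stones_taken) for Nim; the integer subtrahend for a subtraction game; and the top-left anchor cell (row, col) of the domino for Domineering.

ply 1, O at (0,2,0) | h1:-1=-1→(0,1,0); h1:-2=+1→(0,0,0)*
ply 2: (0,0,0) is terminal -1 (X); from (0,2,0) depth 4

PV length from [(0,2,0)]: 1 ply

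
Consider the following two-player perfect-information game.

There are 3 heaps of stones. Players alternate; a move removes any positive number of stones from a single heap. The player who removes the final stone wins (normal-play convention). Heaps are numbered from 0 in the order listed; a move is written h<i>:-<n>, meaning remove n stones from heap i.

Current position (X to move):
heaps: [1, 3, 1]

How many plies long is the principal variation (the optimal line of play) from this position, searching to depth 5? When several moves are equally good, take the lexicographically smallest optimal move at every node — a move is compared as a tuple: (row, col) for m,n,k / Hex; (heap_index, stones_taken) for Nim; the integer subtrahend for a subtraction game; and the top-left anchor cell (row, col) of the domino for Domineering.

PV length from [(1,3,1)]: 3 plies

ply 1, X at (1,3,1) | h0:-1=-1→(0,3,1); h1:-1=-1→(1,2,1); h1:-2=-1→(1,1,1); h1:-3=+1→(1,0,1)*; h2:-1=-1→(1,3,0)
ply 2, O at (1,0,1) | h0:-1=-1→(0,0,1)*; h2:-1=-1→(1,0,0)
ply 3, X at (0,0,1) | h2:-1=+1→(0,0,0)*
ply 4: (0,0,0) is terminal -1 (O); from (1,3,1) depth 5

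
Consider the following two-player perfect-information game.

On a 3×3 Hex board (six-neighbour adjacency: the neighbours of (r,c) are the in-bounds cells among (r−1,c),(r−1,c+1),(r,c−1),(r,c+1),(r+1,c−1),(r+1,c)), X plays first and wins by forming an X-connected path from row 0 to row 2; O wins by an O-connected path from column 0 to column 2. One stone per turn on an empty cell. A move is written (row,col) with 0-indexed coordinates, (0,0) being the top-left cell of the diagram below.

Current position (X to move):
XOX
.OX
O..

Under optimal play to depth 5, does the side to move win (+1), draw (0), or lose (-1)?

p1 X@[XOX/.OX/O..]: (1,0)[XOX/XOX/O..]+1* (2,1)[XOX/.OX/OX.]+1 (2,2)[XOX/.OX/O.X]+1
p2 O@[XOX/XOX/O..]: (2,1)[XOX/XOX/OO.]-1* (2,2)[XOX/XOX/O.O]-1
p3 X@[XOX/XOX/OO.]: (2,2)[XOX/XOX/OOX]+1*
p4 O@[XOX/XOX/OOX] terminal -1; root [XOX/.OX/O..] d5

value(XOX/.OX/O.., X) = +1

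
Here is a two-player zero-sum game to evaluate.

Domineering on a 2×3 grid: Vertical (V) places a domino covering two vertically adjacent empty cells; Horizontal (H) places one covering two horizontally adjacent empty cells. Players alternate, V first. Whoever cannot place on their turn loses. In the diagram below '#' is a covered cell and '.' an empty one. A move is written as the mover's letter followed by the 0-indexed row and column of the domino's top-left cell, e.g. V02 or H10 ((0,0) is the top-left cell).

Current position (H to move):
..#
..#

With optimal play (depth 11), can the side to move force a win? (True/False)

ply 1, H at ..#/..# | H00=+1→###/..#*; H10=+1→..#/###
ply 2: ###/..# is terminal -1 (V); from ..#/..# depth 11

H winning at [..#/..#]: True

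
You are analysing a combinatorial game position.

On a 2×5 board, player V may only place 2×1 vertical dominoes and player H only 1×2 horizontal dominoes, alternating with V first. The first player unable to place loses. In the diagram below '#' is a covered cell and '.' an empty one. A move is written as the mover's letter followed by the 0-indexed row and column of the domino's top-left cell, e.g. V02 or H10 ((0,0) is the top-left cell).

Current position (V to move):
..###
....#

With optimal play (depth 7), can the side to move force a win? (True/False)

V winning at [..###/....#]: True

[..###/....#] V move#1: V00:-1/#.###/#...#, V01:+1/.####/.#..#*
[.####/.#..#] H move#2: H12:-1/.####/.####*
[.####/.####] V move#3: V00:+1/#####/#####*
[#####/#####] end (terminal -1, H#4); searched ..###/....# to 7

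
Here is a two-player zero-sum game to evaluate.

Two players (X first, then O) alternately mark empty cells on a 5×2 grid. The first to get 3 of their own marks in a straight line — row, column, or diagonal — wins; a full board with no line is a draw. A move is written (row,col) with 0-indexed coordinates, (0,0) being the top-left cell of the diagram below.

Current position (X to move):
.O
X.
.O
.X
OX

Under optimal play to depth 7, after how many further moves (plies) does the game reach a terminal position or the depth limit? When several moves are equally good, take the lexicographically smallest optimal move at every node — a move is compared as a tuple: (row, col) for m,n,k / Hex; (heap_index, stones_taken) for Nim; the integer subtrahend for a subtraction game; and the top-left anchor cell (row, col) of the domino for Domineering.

PV length from [.O/X./.O/.X/OX]: 4 plies

p1 X@[.O/X./.O/.X/OX]: (0,0)[XO/X./.O/.X/OX]-1 (1,1)[.O/XX/.O/.X/OX]+0* (2,0)[.O/X./XO/.X/OX]-1 (3,0)[.O/X./.O/XX/OX]-1
p2 O@[.O/XX/.O/.X/OX]: (0,0)[OO/XX/.O/.X/OX]+0* (2,0)[.O/XX/OO/.X/OX]+0 (3,0)[.O/XX/.O/OX/OX]+0
p3 X@[OO/XX/.O/.X/OX]: (2,0)[OO/XX/XO/.X/OX]+0* (3,0)[OO/XX/.O/XX/OX]+0
p4 O@[OO/XX/XO/.X/OX]: (3,0)[OO/XX/XO/OX/OX]+0*
p5 X@[OO/XX/XO/OX/OX] terminal +0; root [.O/X./.O/.X/OX] d7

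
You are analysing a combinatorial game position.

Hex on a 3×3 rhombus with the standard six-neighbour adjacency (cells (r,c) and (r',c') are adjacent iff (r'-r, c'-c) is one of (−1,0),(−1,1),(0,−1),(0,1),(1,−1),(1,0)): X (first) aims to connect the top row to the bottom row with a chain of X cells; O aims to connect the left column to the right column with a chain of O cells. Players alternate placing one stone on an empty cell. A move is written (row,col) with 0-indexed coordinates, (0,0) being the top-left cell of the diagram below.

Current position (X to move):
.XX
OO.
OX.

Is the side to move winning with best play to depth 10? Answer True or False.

[.XX/OO./OX.] X move#1: (0,0):-1/XXX/OO./OX., (1,2):+1/.XX/OOX/OX.*, (2,2):-1/.XX/OO./OXX
[.XX/OOX/OX.] end (terminal -1, O#2); searched .XX/OO./OX. to 10

X winning at [.XX/OO./OX.]: True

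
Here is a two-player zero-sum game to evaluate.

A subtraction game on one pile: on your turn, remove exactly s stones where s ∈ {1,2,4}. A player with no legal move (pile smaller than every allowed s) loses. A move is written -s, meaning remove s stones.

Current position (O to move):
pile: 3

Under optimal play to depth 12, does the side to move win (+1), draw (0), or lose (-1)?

value(3, O) = -1

p1 O@[3]: -1[2]-1* -2[1]-1
p2 X@[2]: -1[1]-1 -2[0]+1*
p3 O@[0] terminal -1; root [3] d12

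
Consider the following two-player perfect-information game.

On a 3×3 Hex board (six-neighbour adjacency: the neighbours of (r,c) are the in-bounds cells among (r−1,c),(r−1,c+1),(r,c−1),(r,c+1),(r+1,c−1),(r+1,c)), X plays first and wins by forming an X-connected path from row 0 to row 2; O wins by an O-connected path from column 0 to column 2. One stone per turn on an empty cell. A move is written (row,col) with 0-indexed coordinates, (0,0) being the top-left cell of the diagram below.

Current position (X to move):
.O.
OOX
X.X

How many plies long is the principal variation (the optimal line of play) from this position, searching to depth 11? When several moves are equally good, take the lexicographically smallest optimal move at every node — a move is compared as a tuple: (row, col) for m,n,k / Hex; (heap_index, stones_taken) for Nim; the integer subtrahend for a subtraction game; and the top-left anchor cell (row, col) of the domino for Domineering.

PV length from [.O./OOX/X.X]: 1 ply

[.O./OOX/X.X] X move#1: (0,0):-1/XO./OOX/X.X, (0,2):+1/.OX/OOX/X.X*, (2,1):-1/.O./OOX/XXX
[.OX/OOX/X.X] end (terminal -1, O#2); searched .O./OOX/X.X to 11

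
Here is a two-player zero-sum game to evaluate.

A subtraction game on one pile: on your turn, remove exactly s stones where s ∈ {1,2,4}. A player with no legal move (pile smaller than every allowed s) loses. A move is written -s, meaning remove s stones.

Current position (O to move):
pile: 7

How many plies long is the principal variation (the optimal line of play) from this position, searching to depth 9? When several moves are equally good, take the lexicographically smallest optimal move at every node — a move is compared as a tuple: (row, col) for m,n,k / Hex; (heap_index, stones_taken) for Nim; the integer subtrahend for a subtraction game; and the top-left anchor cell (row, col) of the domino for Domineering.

PV length from [7]: 5 plies

p1 O@[7]: -1[6]+1* -2[5]-1 -4[3]+1
p2 X@[6]: -1[5]-1* -2[4]-1 -4[2]-1
p3 O@[5]: -1[4]-1 -2[3]+1* -4[1]-1
p4 X@[3]: -1[2]-1* -2[1]-1
p5 O@[2]: -1[1]-1 -2[0]+1*
p6 X@[0] terminal -1; root [7] d9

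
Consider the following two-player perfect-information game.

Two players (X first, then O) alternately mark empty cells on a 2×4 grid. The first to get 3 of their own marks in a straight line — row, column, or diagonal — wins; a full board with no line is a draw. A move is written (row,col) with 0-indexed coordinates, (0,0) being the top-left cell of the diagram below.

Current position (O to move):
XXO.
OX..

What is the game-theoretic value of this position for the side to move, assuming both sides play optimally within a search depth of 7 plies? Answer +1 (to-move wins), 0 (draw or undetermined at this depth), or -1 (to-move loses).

[XXO./OX..] O move#1: (0,3):+0/XXOO/OX..*, (1,2):+0/XXO./OXO., (1,3):+0/XXO./OX.O
[XXOO/OX..] X move#2: (1,2):+0/XXOO/OXX.*, (1,3):+0/XXOO/OX.X
[XXOO/OXX.] O move#3: (1,3):+0/XXOO/OXXO*
[XXOO/OXXO] end (terminal +0, X#4); searched XXO./OX.. to 7

value(XXO./OX.., O) = 0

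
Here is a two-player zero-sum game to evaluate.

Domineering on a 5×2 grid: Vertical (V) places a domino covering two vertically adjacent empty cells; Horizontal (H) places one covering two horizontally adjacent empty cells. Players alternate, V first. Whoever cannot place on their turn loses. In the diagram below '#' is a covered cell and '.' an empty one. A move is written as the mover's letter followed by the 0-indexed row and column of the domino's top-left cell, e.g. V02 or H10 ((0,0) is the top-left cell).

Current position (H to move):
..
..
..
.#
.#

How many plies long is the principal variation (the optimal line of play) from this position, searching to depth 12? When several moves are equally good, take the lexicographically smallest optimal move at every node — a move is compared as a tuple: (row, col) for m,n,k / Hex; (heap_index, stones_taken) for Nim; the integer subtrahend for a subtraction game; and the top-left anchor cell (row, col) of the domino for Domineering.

PV length from [../../../.#/.#]: 3 plies

p1 H@[../../../.#/.#]: H00[##/../../.#/.#]-1 H10[../##/../.#/.#]+1* H20[../../##/.#/.#]-1
p2 V@[../##/../.#/.#]: V20[../##/#./##/.#]-1* V30[../##/../##/##]-1
p3 H@[../##/#./##/.#]: H00[##/##/#./##/.#]+1*
p4 V@[##/##/#./##/.#] terminal -1; root [../../../.#/.#] d12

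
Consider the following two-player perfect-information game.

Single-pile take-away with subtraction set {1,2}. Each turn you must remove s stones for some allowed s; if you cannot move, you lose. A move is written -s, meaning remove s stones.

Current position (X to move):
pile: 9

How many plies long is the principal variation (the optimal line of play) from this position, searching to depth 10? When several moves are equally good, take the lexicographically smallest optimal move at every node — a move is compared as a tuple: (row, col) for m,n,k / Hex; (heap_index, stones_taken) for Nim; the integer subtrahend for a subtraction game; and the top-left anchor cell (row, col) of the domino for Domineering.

PV length from [9]: 6 plies

p1 X@[9]: -1[8]-1* -2[7]-1
p2 O@[8]: -1[7]-1 -2[6]+1*
p3 X@[6]: -1[5]-1* -2[4]-1
p4 O@[5]: -1[4]-1 -2[3]+1*
p5 X@[3]: -1[2]-1* -2[1]-1
p6 O@[2]: -1[1]-1 -2[0]+1*
p7 X@[0] terminal -1; root [9] d10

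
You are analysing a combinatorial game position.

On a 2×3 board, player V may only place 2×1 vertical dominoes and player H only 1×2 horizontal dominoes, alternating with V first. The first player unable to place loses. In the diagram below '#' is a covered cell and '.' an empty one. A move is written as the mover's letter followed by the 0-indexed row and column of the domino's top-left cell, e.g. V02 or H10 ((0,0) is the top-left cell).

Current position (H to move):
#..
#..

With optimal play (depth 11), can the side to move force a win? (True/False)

H winning at [#../#..]: True

p1 H@[#../#..]: H01[###/#..]+1* H11[#../###]+1
p2 V@[###/#..] terminal -1; root [#../#..] d11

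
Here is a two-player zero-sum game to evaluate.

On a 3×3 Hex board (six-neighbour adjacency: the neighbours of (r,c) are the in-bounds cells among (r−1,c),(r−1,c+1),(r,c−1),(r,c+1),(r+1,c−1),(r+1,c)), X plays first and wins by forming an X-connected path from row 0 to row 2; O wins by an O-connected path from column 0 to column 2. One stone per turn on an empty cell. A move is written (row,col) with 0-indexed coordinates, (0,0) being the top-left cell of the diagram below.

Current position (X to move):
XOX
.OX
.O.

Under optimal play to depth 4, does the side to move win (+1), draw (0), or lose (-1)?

p1 X@[XOX/.OX/.O.]: (1,0)[XOX/XOX/.O.]+1* (2,0)[XOX/.OX/XO.]+1 (2,2)[XOX/.OX/.OX]+1
p2 O@[XOX/XOX/.O.]: (2,0)[XOX/XOX/OO.]-1* (2,2)[XOX/XOX/.OO]-1
p3 X@[XOX/XOX/OO.]: (2,2)[XOX/XOX/OOX]+1*
p4 O@[XOX/XOX/OOX] terminal -1; root [XOX/.OX/.O.] d4

value(XOX/.OX/.O., X) = +1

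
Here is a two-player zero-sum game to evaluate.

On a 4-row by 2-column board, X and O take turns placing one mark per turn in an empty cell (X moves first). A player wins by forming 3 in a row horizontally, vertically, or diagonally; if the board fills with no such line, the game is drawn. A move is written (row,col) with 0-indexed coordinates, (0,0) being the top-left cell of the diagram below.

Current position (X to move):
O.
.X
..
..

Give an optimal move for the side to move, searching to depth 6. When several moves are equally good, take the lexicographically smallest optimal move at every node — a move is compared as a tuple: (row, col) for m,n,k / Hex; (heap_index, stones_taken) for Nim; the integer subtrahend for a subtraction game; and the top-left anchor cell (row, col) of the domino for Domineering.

ply 1, X at O./.X/../.. | (0,1)=+0→OX/.X/../..; (1,0)=+0→O./XX/../..; (2,0)=+0→O./.X/X./..; (2,1)=+1→O./.X/.X/..*; (3,0)=+0→O./.X/../X.; (3,1)=+0→O./.X/../.X
ply 2, O at O./.X/.X/.. | (0,1)=-1→OO/.X/.X/..*; (1,0)=-1→O./OX/.X/..; (2,0)=-1→O./.X/OX/..; (3,0)=-1→O./.X/.X/O.; (3,1)=-1→O./.X/.X/.O
ply 3, X at OO/.X/.X/.. | (1,0)=+0→OO/XX/.X/..; (2,0)=+0→OO/.X/XX/..; (3,0)=+0→OO/.X/.X/X.; (3,1)=+1→OO/.X/.X/.X*
ply 4: OO/.X/.X/.X is terminal -1 (O); from O./.X/../.. depth 6

X's best at [O./.X/../..]: (2,1)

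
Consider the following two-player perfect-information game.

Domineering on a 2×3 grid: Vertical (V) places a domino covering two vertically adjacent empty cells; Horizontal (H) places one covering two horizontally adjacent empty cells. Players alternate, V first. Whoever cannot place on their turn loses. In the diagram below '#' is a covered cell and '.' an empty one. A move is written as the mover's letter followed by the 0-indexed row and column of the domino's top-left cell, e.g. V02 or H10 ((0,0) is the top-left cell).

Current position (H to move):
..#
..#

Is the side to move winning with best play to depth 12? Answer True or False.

H winning at [..#/..#]: True

[..#/..#] H move#1: H00:+1/###/..#*, H10:+1/..#/###
[###/..#] end (terminal -1, V#2); searched ..#/..# to 12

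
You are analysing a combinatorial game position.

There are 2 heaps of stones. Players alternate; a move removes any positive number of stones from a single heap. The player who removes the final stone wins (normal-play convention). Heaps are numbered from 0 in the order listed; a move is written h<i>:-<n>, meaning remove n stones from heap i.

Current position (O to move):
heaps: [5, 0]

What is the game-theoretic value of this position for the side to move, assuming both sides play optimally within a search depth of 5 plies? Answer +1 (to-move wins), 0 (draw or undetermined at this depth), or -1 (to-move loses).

value((5,0), O) = +1

p1 O@[(5,0)]: h0:-1[(4,0)]-1 h0:-2[(3,0)]-1 h0:-3[(2,0)]-1 h0:-4[(1,0)]-1 h0:-5[(0,0)]+1*
p2 X@[(0,0)] terminal -1; root [(5,0)] d5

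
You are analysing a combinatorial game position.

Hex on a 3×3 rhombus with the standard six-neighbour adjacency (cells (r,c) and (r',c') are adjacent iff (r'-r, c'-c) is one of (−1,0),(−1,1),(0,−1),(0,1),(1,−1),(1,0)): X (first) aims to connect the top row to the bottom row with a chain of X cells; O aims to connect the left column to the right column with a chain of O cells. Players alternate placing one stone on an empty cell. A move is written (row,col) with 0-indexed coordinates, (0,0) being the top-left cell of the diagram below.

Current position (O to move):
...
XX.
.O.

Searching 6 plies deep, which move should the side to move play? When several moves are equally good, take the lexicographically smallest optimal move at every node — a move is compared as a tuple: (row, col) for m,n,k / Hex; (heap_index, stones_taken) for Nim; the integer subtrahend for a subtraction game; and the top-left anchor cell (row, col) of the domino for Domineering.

ply 1, O at .../XX./.O. | (0,0)=-1→O../XX./.O.; (0,1)=-1→.O./XX./.O.; (0,2)=-1→..O/XX./.O.; (1,2)=-1→.../XXO/.O.; (2,0)=+1→.../XX./OO.*; (2,2)=-1→.../XX./.OO
ply 2, X at .../XX./OO. | (0,0)=-1→X../XX./OO.*; (0,1)=-1→.X./XX./OO.; (0,2)=-1→..X/XX./OO.; (1,2)=-1→.../XXX/OO.; (2,2)=-1→.../XX./OOX
ply 3, O at X../XX./OO. | (0,1)=+1→XO./XX./OO.*; (0,2)=+1→X.O/XX./OO.; (1,2)=+1→X../XXO/OO.; (2,2)=+1→X../XX./OOO
ply 4, X at XO./XX./OO. | (0,2)=-1→XOX/XX./OO.*; (1,2)=-1→XO./XXX/OO.; (2,2)=-1→XO./XX./OOX
ply 5, O at XOX/XX./OO. | (1,2)=+1→XOX/XXO/OO.*; (2,2)=+1→XOX/XX./OOO
ply 6: XOX/XXO/OO. is terminal -1 (X); from .../XX./.O. depth 6

O's best at [.../XX./.O.]: (2,0)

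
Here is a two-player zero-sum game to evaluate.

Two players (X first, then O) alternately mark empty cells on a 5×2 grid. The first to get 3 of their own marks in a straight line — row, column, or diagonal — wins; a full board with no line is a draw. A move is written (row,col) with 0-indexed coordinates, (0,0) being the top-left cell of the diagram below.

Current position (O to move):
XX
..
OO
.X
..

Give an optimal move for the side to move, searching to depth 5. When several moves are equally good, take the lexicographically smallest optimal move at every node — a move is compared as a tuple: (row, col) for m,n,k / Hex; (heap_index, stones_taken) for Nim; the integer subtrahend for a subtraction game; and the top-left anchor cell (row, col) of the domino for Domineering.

[XX/../OO/.X/..] O move#1: (1,0):+0/XX/O./OO/.X/.., (1,1):+0/XX/.O/OO/.X/.., (3,0):+1/XX/../OO/OX/..*, (4,0):+0/XX/../OO/.X/O., (4,1):+0/XX/../OO/.X/.O
[XX/../OO/OX/..] X move#2: (1,0):-1/XX/X./OO/OX/..*, (1,1):-1/XX/.X/OO/OX/.., (4,0):-1/XX/../OO/OX/X., (4,1):-1/XX/../OO/OX/.X
[XX/X./OO/OX/..] O move#3: (1,1):+0/XX/XO/OO/OX/.., (4,0):+1/XX/X./OO/OX/O.*, (4,1):+0/XX/X./OO/OX/.O
[XX/X./OO/OX/O.] end (terminal -1, X#4); searched XX/../OO/.X/.. to 5

O's best at [XX/../OO/.X/..]: (3,0)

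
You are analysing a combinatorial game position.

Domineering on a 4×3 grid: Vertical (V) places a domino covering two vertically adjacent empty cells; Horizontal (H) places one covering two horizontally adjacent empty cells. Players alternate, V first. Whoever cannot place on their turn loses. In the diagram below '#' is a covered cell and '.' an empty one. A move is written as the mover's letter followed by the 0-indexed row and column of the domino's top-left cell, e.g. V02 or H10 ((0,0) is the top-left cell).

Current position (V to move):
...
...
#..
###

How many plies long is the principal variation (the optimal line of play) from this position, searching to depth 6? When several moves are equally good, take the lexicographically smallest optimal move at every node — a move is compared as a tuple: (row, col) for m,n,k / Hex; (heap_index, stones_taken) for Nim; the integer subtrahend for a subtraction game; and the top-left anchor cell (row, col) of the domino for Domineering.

PV length from [.../.../#../###]: 3 plies

ply 1, V at .../.../#../### | V00=-1→#../#../#../###; V01=+1→.#./.#./#../###*; V02=-1→..#/..#/#../###; V11=+1→.../.#./##./###; V12=-1→.../..#/#.#/###
ply 2, H at .#./.#./#../### | H21=-1→.#./.#./###/###*
ply 3, V at .#./.#./###/### | V00=+1→##./##./###/###*; V02=+1→.##/.##/###/###
ply 4: ##./##./###/### is terminal -1 (H); from .../.../#../### depth 6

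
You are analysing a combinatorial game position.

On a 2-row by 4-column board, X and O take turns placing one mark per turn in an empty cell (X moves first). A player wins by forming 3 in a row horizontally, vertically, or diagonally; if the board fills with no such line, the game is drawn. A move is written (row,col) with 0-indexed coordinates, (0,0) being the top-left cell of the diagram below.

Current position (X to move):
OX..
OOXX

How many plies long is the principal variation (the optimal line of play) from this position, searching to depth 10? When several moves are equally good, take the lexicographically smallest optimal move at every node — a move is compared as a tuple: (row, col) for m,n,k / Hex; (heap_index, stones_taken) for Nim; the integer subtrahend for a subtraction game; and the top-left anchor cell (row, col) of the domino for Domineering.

PV length from [OX../OOXX]: 2 plies

[OX../OOXX] X move#1: (0,2):+0/OXX./OOXX*, (0,3):+0/OX.X/OOXX
[OXX./OOXX] O move#2: (0,3):+0/OXXO/OOXX*
[OXXO/OOXX] end (terminal +0, X#3); searched OX../OOXX to 10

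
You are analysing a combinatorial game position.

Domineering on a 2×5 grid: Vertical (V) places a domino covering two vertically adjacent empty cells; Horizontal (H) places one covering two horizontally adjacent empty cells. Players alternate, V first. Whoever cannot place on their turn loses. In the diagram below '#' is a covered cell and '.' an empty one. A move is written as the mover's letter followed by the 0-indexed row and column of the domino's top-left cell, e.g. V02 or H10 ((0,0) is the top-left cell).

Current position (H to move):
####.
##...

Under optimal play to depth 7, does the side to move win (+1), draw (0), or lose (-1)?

value(####./##..., H) = +1

[####./##...] H move#1: H12:-1/####./####., H13:+1/####./##.##*
[####./##.##] end (terminal -1, V#2); searched ####./##... to 7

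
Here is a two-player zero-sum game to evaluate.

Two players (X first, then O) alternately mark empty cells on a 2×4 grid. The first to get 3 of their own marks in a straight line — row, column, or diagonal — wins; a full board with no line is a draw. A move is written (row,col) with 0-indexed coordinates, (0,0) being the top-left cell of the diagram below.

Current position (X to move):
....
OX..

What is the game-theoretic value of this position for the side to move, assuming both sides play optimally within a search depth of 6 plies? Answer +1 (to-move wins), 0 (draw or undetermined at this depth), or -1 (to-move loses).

p1 X@[..../OX..]: (0,0)[X.../OX..]+0* (0,1)[.X../OX..]+0 (0,2)[..X./OX..]+0 (0,3)[...X/OX..]+0 (1,2)[..../OXX.]+0 (1,3)[..../OX.X]+0
p2 O@[X.../OX..]: (0,1)[XO../OX..]+0* (0,2)[X.O./OX..]+0 (0,3)[X..O/OX..]+0 (1,2)[X.../OXO.]+0 (1,3)[X.../OX.O]+0
p3 X@[XO../OX..]: (0,2)[XOX./OX..]+0* (0,3)[XO.X/OX..]+0 (1,2)[XO../OXX.]+0 (1,3)[XO../OX.X]+0
p4 O@[XOX./OX..]: (0,3)[XOXO/OX..]+0* (1,2)[XOX./OXO.]+0 (1,3)[XOX./OX.O]+0
p5 X@[XOXO/OX..]: (1,2)[XOXO/OXX.]+0* (1,3)[XOXO/OX.X]+0
p6 O@[XOXO/OXX.]: (1,3)[XOXO/OXXO]+0*
p7 X@[XOXO/OXXO] terminal +0; root [..../OX..] d6

value(..../OX.., X) = 0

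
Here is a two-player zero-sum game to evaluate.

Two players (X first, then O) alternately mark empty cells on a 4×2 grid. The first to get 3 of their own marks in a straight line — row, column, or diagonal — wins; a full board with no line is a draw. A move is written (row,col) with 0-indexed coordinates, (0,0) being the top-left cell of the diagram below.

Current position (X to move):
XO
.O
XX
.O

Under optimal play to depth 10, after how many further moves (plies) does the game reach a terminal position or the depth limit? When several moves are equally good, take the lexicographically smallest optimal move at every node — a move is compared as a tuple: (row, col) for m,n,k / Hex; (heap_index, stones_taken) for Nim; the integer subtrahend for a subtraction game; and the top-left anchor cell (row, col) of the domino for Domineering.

PV length from [XO/.O/XX/.O]: 1 ply

ply 1, X at XO/.O/XX/.O | (1,0)=+1→XO/XO/XX/.O*; (3,0)=+0→XO/.O/XX/XO
ply 2: XO/XO/XX/.O is terminal -1 (O); from XO/.O/XX/.O depth 10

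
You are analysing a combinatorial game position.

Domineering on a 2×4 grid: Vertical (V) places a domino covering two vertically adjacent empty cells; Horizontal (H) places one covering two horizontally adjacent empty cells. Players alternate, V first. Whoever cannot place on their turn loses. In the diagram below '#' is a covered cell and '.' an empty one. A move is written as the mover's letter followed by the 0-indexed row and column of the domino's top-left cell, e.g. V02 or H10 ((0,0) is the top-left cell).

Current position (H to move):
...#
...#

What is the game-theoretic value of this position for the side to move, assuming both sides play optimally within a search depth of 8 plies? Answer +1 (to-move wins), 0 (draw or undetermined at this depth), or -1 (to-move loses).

ply 1, H at ...#/...# | H00=+1→##.#/...#*; H01=+1→.###/...#; H10=+1→...#/##.#; H11=+1→...#/.###
ply 2, V at ##.#/...# | V02=-1→####/..##*
ply 3, H at ####/..## | H10=+1→####/####*
ply 4: ####/#### is terminal -1 (V); from ...#/...# depth 8

value(...#/...#, H) = +1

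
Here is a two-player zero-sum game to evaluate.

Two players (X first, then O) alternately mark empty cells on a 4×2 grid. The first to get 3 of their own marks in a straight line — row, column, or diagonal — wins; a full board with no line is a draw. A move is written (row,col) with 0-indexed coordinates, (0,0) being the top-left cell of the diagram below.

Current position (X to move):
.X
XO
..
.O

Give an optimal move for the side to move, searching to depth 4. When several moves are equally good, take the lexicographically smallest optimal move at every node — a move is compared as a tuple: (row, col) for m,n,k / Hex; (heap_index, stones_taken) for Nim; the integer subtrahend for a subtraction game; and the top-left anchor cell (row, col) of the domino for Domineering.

X's best at [.X/XO/../.O]: (2,1)

p1 X@[.X/XO/../.O]: (0,0)[XX/XO/../.O]-1 (2,0)[.X/XO/X./.O]-1 (2,1)[.X/XO/.X/.O]+0* (3,0)[.X/XO/../XO]-1
p2 O@[.X/XO/.X/.O]: (0,0)[OX/XO/.X/.O]+0* (2,0)[.X/XO/OX/.O]+0 (3,0)[.X/XO/.X/OO]+0
p3 X@[OX/XO/.X/.O]: (2,0)[OX/XO/XX/.O]+0* (3,0)[OX/XO/.X/XO]+0
p4 O@[OX/XO/XX/.O]: (3,0)[OX/XO/XX/OO]+0*
p5 X@[OX/XO/XX/OO] terminal +0; root [.X/XO/../.O] d4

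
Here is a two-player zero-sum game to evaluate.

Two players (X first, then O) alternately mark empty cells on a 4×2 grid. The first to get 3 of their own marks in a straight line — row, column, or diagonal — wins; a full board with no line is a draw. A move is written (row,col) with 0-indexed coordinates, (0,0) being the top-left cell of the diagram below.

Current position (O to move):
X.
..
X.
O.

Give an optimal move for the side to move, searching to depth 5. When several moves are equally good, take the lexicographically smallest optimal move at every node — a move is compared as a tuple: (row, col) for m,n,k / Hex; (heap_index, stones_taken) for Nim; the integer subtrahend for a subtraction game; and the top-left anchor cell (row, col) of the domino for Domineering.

p1 O@[X./../X./O.]: (0,1)[XO/../X./O.]-1 (1,0)[X./O./X./O.]+0* (1,1)[X./.O/X./O.]-1 (2,1)[X./../XO/O.]-1 (3,1)[X./../X./OO]-1
p2 X@[X./O./X./O.]: (0,1)[XX/O./X./O.]+0* (1,1)[X./OX/X./O.]+0 (2,1)[X./O./XX/O.]+0 (3,1)[X./O./X./OX]+0
p3 O@[XX/O./X./O.]: (1,1)[XX/OO/X./O.]+0* (2,1)[XX/O./XO/O.]+0 (3,1)[XX/O./X./OO]+0
p4 X@[XX/OO/X./O.]: (2,1)[XX/OO/XX/O.]+0* (3,1)[XX/OO/X./OX]+0
p5 O@[XX/OO/XX/O.]: (3,1)[XX/OO/XX/OO]+0*
p6 X@[XX/OO/XX/OO] terminal +0; root [X./../X./O.] d5

O's best at [X./../X./O.]: (1,0)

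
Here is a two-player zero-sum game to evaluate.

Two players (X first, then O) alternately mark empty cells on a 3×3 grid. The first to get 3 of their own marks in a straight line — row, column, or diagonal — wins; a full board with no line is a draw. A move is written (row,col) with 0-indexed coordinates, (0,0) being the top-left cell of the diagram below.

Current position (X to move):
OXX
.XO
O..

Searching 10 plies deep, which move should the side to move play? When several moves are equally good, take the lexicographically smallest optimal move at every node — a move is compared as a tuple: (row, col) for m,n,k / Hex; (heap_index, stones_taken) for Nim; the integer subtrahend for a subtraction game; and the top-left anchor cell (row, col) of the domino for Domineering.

X's best at [OXX/.XO/O..]: (2,1)

[OXX/.XO/O..] X move#1: (1,0):+0/OXX/XXO/O.., (2,1):+1/OXX/.XO/OX.*, (2,2):-1/OXX/.XO/O.X
[OXX/.XO/OX.] end (terminal -1, O#2); searched OXX/.XO/O.. to 10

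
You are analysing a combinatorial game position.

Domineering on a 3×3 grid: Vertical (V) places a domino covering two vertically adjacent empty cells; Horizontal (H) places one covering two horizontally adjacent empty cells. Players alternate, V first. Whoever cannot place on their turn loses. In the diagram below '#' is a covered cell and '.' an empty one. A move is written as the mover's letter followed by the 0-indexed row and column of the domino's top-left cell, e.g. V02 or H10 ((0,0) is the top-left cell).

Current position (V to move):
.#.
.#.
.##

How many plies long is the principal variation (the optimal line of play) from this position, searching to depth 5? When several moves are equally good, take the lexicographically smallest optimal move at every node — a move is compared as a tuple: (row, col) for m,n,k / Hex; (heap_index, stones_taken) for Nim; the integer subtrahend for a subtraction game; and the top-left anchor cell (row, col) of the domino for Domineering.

p1 V@[.#./.#./.##]: V00[##./##./.##]+1* V02[.##/.##/.##]+1 V10[.#./##./###]+1
p2 H@[##./##./.##] terminal -1; root [.#./.#./.##] d5

PV length from [.#./.#./.##]: 1 ply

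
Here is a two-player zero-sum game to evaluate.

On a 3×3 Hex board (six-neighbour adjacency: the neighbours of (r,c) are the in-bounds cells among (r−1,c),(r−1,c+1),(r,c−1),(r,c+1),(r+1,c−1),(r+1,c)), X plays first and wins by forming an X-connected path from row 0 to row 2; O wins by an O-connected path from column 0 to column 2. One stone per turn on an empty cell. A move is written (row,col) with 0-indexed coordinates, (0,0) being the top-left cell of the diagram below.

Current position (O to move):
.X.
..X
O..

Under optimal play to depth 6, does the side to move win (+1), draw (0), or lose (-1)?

[.X./..X/O..] O move#1: (0,0):-1/OX./..X/O..*, (0,2):-1/.XO/..X/O.., (1,0):-1/.X./O.X/O.., (1,1):-1/.X./.OX/O.., (2,1):-1/.X./..X/OO., (2,2):-1/.X./..X/O.O
[OX./..X/O..] X move#2: (0,2):+1/OXX/..X/O..*, (1,0):+1/OX./X.X/O.., (1,1):+1/OX./.XX/O.., (2,1):+1/OX./..X/OX., (2,2):+1/OX./..X/O.X
[OXX/..X/O..] O move#3: (1,0):-1/OXX/O.X/O..*, (1,1):-1/OXX/.OX/O.., (2,1):-1/OXX/..X/OO., (2,2):-1/OXX/..X/O.O
[OXX/O.X/O..] X move#4: (1,1):+1/OXX/OXX/O..*, (2,1):+1/OXX/O.X/OX., (2,2):+1/OXX/O.X/O.X
[OXX/OXX/O..] O move#5: (2,1):-1/OXX/OXX/OO.*, (2,2):-1/OXX/OXX/O.O
[OXX/OXX/OO.] X move#6: (2,2):+1/OXX/OXX/OOX*
[OXX/OXX/OOX] end (terminal -1, O#7); searched .X./..X/O.. to 6

value(.X./..X/O.., O) = -1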